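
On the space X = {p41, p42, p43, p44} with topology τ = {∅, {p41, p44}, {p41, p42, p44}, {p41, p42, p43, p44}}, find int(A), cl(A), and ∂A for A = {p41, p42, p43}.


int(A) = ∅, cl(A) = {p41, p42, p43, p44}, ∂A = {p41, p42, p43, p44}.

Closed sets in (X, τ) are complements of opens:
  closed(X, τ) = {∅, {p43}, {p42, p43}, {p41, p42, p43, p44}}.
int(A) = ⋃ {U ∈ τ : U ⊆ A}. Opens contained in A: ∅.
Taking the union of these: int(A) = ∅.
cl(A) = ⋂ {C closed : A ⊆ C}. Closed sets containing A: {p41, p42, p43, p44}.
Intersecting these: cl(A) = {p41, p42, p43, p44}.
∂A = cl(A) ∖ int(A) = {p41, p42, p43, p44} ∖ ∅ = {p41, p42, p43, p44}.


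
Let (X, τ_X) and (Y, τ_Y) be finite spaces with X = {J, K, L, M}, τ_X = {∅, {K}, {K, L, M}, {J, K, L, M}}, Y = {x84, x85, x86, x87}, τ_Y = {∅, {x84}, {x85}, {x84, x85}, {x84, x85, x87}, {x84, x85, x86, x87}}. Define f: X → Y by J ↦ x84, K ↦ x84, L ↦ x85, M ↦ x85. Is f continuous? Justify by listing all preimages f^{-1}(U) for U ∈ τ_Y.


f is NOT continuous.

Compute f^{-1}(U) for each U ∈ τ_Y:
  U = ∅: f^{-1}(U) = ∅ ∈ τ_X ✓.
  U = {x84}: f^{-1}(U) = {J, K} ∉ τ_X ✗.
  U = {x85}: f^{-1}(U) = {L, M} ∉ τ_X ✗.
  U = {x84, x85}: f^{-1}(U) = {J, K, L, M} ∈ τ_X ✓.
  U = {x84, x85, x87}: f^{-1}(U) = {J, K, L, M} ∈ τ_X ✓.
  U = {x84, x85, x86, x87}: f^{-1}(U) = {J, K, L, M} ∈ τ_X ✓.
Found U = {x84} with f^{-1}(U) = {J, K} not in τ_X. Therefore f is NOT continuous.


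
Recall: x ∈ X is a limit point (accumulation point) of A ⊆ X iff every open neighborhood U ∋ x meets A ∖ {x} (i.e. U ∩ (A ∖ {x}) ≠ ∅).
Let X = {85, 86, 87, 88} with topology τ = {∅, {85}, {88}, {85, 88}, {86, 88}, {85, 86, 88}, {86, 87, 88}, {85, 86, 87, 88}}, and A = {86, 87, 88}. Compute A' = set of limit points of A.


A' = {86, 87}

For each x ∈ X, list the open sets U ∈ τ with x ∈ U, then check whether U ∩ (A ∖ {x}) ≠ ∅ for every such U.
  x = 85: open {85} ∋ x has {85} ∩ (A ∖ {85}) = ∅, so x is NOT a limit point.
  x = 86: opens ∋ x are {86, 88}, {85, 86, 88}, {86, 87, 88}, {85, 86, 87, 88}; each meets A ∖ {86}, so x IS a limit point.
  x = 87: opens ∋ x are {86, 87, 88}, {85, 86, 87, 88}; each meets A ∖ {87}, so x IS a limit point.
  x = 88: open {88} ∋ x has {88} ∩ (A ∖ {88}) = ∅, so x is NOT a limit point.
Collecting: A' = {86, 87}.


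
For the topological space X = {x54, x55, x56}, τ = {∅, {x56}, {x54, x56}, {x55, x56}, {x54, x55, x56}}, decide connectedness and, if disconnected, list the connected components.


(X, τ) is connected.

Find clopen sets (U ∈ τ with X ∖ U ∈ τ):
  U = ∅, X ∖ U = {x54, x55, x56} — both open, so U is clopen.
  U = {x54, x55, x56}, X ∖ U = ∅ — both open, so U is clopen.
Only trivial clopens (∅ and X) exist, so (X, τ) is connected.
Compute connected components by grouping points that agree on all clopens:
  component: {x54, x55, x56}


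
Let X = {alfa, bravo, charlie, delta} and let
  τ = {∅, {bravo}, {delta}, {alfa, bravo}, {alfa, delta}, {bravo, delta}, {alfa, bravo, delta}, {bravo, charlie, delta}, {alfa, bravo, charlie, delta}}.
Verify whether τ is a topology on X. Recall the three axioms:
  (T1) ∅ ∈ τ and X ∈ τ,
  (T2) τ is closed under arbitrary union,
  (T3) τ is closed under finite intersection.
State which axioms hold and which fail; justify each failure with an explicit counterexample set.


τ is NOT a topology on X.

Axiom (T1): ∅ ∈ τ? Yes; X ∈ τ? Yes.
Axiom (T2/T3): check pairwise unions and intersections of members of τ.
Counterexample for (T3): {alfa, bravo} ∩ {alfa, delta} = {alfa} ∉ τ. Therefore τ is NOT a topology.


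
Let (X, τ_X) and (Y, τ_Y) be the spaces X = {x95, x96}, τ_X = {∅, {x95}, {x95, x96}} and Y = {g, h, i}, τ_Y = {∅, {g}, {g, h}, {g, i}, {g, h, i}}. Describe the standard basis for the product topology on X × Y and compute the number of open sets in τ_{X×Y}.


Basis B = {∅ × ∅, {x95} × {g}, {x95} × {g, h}, {x95} × {g, i}, {x95, x96} × {g}, {x95} × {g, h, i}, {x95, x96} × {g, h}, {x95, x96} × {g, i}, {x95, x96} × {g, h, i}}; |τ_{X×Y}| = 14.

Enumerate products U × V with U ∈ τ_X, V ∈ τ_Y (deduplicated):
  ∅ × ∅ = {} (∅)
  {x95} × {g} = {(x95,g)}
  {x95} × {g, h} = {(x95,g), (x95,h)}
  {x95} × {g, i} = {(x95,g), (x95,i)}
  {x95, x96} × {g} = {(x95,g), (x96,g)}
  {x95} × {g, h, i} = {(x95,g), (x95,h), (x95,i)}
  {x95, x96} × {g, h} = {(x95,g), (x95,h), (x96,g), (x96,h)}
  {x95, x96} × {g, i} = {(x95,g), (x95,i), (x96,g), (x96,i)}
  {x95, x96} × {g, h, i} = {(x95,g), (x95,h), (x95,i), (x96,g), (x96,h), (x96,i)}
These 9 distinct sets form the basis B.
Close under arbitrary unions to get τ_{X×Y}; counting gives |τ_{X×Y}| = 14.


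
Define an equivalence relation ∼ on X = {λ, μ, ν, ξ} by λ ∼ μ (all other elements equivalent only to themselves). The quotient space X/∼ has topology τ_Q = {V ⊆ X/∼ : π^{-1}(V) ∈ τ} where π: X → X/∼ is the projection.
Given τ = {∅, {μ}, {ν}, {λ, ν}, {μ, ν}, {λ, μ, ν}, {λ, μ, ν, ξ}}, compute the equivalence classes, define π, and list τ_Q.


X/∼ = {[λ=μ], [ν], [ξ]}; |τ_Q| = 4.

Equivalence classes: [λ=μ], [ν], [ξ].
Quotient map π: X → X/∼ sends λ ↦ [λ=μ], μ ↦ [λ=μ], ν ↦ [ν], ξ ↦ [ξ].
For each subset V ⊆ X/∼, compute π^{-1}(V) ⊆ X and check whether π^{-1}(V) ∈ τ. V is open in τ_Q iff π^{-1}(V) ∈ τ.
  V = {}: π^{-1}(V) = ∅ ∈ τ ✓.
  V = {[λ=μ]}: π^{-1}(V) = {λ, μ} ∉ τ ✗.
  V = {[ν]}: π^{-1}(V) = {ν} ∈ τ ✓.
  V = {[λ=μ], [ν]}: π^{-1}(V) = {λ, μ, ν} ∈ τ ✓.
  V = {[ξ]}: π^{-1}(V) = {ξ} ∉ τ ✗.
  V = {[λ=μ], [ξ]}: π^{-1}(V) = {λ, μ, ξ} ∉ τ ✗.
  V = {[ν], [ξ]}: π^{-1}(V) = {ν, ξ} ∉ τ ✗.
  V = {[λ=μ], [ν], [ξ]}: π^{-1}(V) = {λ, μ, ν, ξ} ∈ τ ✓.
Open sets in the quotient: τ_Q = {{}, {[ν]}, {[λ=μ], [ν]}, {[λ=μ], [ν], [ξ]}} (4 elements).


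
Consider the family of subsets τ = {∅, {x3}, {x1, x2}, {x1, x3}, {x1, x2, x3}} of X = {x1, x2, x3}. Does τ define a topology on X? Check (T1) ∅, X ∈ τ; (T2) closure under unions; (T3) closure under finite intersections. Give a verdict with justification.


τ is NOT a topology on X.

Axiom (T1): ∅ ∈ τ? Yes; X ∈ τ? Yes.
Axiom (T2/T3): check pairwise unions and intersections of members of τ.
Counterexample for (T3): {x1, x2} ∩ {x1, x3} = {x1} ∉ τ. Therefore τ is NOT a topology.


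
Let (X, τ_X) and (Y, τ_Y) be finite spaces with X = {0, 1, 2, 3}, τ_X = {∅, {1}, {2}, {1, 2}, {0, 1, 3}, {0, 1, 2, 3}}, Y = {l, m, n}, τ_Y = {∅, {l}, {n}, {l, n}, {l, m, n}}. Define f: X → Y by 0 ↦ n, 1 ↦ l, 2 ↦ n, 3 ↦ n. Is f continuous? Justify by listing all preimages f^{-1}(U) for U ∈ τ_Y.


f is NOT continuous.

Compute f^{-1}(U) for each U ∈ τ_Y:
  U = ∅: f^{-1}(U) = ∅ ∈ τ_X ✓.
  U = {l}: f^{-1}(U) = {1} ∈ τ_X ✓.
  U = {n}: f^{-1}(U) = {0, 2, 3} ∉ τ_X ✗.
  U = {l, n}: f^{-1}(U) = {0, 1, 2, 3} ∈ τ_X ✓.
  U = {l, m, n}: f^{-1}(U) = {0, 1, 2, 3} ∈ τ_X ✓.
Found U = {n} with f^{-1}(U) = {0, 2, 3} not in τ_X. Therefore f is NOT continuous.


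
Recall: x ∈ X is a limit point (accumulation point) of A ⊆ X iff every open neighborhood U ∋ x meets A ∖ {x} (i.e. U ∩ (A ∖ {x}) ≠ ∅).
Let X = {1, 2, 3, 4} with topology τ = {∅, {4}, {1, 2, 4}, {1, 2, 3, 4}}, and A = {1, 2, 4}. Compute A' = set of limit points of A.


A' = {1, 2, 3}

For each x ∈ X, list the open sets U ∈ τ with x ∈ U, then check whether U ∩ (A ∖ {x}) ≠ ∅ for every such U.
  x = 1: opens ∋ x are {1, 2, 4}, {1, 2, 3, 4}; each meets A ∖ {1}, so x IS a limit point.
  x = 2: opens ∋ x are {1, 2, 4}, {1, 2, 3, 4}; each meets A ∖ {2}, so x IS a limit point.
  x = 3: opens ∋ x are {1, 2, 3, 4}; each meets A ∖ {3}, so x IS a limit point.
  x = 4: open {4} ∋ x has {4} ∩ (A ∖ {4}) = ∅, so x is NOT a limit point.
Collecting: A' = {1, 2, 3}.


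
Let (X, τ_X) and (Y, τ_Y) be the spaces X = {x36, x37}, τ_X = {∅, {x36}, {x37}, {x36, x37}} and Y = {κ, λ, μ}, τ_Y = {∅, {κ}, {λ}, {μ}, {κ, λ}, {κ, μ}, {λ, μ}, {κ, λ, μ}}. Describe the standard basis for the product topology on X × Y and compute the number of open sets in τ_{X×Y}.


Basis B = {∅ × ∅, {x36} × {κ}, {x36} × {λ}, {x36} × {μ}, {x37} × {κ}, {x37} × {λ}, {x37} × {μ}, {x36} × {κ, λ}, {x36} × {κ, μ}, {x36, x37} × {κ}, {x36} × {λ, μ}, {x36, x37} × {λ}, {x36, x37} × {μ}, {x37} × {κ, λ}, {x37} × {κ, μ}, {x37} × {λ, μ}, {x36} × {κ, λ, μ}, {x37} × {κ, λ, μ}, {x36, x37} × {κ, λ}, {x36, x37} × {κ, μ}, {x36, x37} × {λ, μ}, {x36, x37} × {κ, λ, μ}}; |τ_{X×Y}| = 64.

Enumerate products U × V with U ∈ τ_X, V ∈ τ_Y (deduplicated):
  ∅ × ∅ = {} (∅)
  {x36} × {κ} = {(x36,κ)}
  {x36} × {λ} = {(x36,λ)}
  {x36} × {μ} = {(x36,μ)}
  {x37} × {κ} = {(x37,κ)}
  {x37} × {λ} = {(x37,λ)}
  {x37} × {μ} = {(x37,μ)}
  {x36} × {κ, λ} = {(x36,κ), (x36,λ)}
  {x36} × {κ, μ} = {(x36,κ), (x36,μ)}
  {x36, x37} × {κ} = {(x36,κ), (x37,κ)}
  {x36} × {λ, μ} = {(x36,λ), (x36,μ)}
  {x36, x37} × {λ} = {(x36,λ), (x37,λ)}
  {x36, x37} × {μ} = {(x36,μ), (x37,μ)}
  {x37} × {κ, λ} = {(x37,κ), (x37,λ)}
  {x37} × {κ, μ} = {(x37,κ), (x37,μ)}
  {x37} × {λ, μ} = {(x37,λ), (x37,μ)}
  {x36} × {κ, λ, μ} = {(x36,κ), (x36,λ), (x36,μ)}
  {x37} × {κ, λ, μ} = {(x37,κ), (x37,λ), (x37,μ)}
  {x36, x37} × {κ, λ} = {(x36,κ), (x36,λ), (x37,κ), (x37,λ)}
  {x36, x37} × {κ, μ} = {(x36,κ), (x36,μ), (x37,κ), (x37,μ)}
  {x36, x37} × {λ, μ} = {(x36,λ), (x36,μ), (x37,λ), (x37,μ)}
  {x36, x37} × {κ, λ, μ} = {(x36,κ), (x36,λ), (x36,μ), (x37,κ), (x37,λ), (x37,μ)}
These 22 distinct sets form the basis B.
Close under arbitrary unions to get τ_{X×Y}; counting gives |τ_{X×Y}| = 64.


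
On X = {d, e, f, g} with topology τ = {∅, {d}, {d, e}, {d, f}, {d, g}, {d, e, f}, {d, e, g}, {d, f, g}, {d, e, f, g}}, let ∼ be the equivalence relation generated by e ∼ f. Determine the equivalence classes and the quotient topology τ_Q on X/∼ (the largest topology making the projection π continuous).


X/∼ = {[d], [e=f], [g]}; |τ_Q| = 5.

Equivalence classes: [d], [e=f], [g].
Quotient map π: X → X/∼ sends d ↦ [d], e ↦ [e=f], f ↦ [e=f], g ↦ [g].
For each subset V ⊆ X/∼, compute π^{-1}(V) ⊆ X and check whether π^{-1}(V) ∈ τ. V is open in τ_Q iff π^{-1}(V) ∈ τ.
  V = {}: π^{-1}(V) = ∅ ∈ τ ✓.
  V = {[d]}: π^{-1}(V) = {d} ∈ τ ✓.
  V = {[e=f]}: π^{-1}(V) = {e, f} ∉ τ ✗.
  V = {[d], [e=f]}: π^{-1}(V) = {d, e, f} ∈ τ ✓.
  V = {[g]}: π^{-1}(V) = {g} ∉ τ ✗.
  V = {[d], [g]}: π^{-1}(V) = {d, g} ∈ τ ✓.
  V = {[e=f], [g]}: π^{-1}(V) = {e, f, g} ∉ τ ✗.
  V = {[d], [e=f], [g]}: π^{-1}(V) = {d, e, f, g} ∈ τ ✓.
Open sets in the quotient: τ_Q = {{}, {[d]}, {[d], [e=f]}, {[d], [g]}, {[d], [e=f], [g]}} (5 elements).


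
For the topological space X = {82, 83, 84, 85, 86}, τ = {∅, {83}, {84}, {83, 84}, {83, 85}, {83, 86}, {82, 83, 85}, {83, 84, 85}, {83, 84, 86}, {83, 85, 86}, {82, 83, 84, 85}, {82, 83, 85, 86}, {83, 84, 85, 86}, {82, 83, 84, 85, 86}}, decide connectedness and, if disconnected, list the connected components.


(X, τ) is disconnected; components = [{84}, {82, 83, 85, 86}].

Find clopen sets (U ∈ τ with X ∖ U ∈ τ):
  U = ∅, X ∖ U = {82, 83, 84, 85, 86} — both open, so U is clopen.
  U = {84}, X ∖ U = {82, 83, 85, 86} — both open, so U is clopen.
  U = {82, 83, 85, 86}, X ∖ U = {84} — both open, so U is clopen.
  U = {82, 83, 84, 85, 86}, X ∖ U = ∅ — both open, so U is clopen.
Nontrivial clopen(s) exist: e.g. {84}. So (X, τ) is disconnected.
Compute connected components by grouping points that agree on all clopens:
  component: {84}
  component: {82, 83, 85, 86}


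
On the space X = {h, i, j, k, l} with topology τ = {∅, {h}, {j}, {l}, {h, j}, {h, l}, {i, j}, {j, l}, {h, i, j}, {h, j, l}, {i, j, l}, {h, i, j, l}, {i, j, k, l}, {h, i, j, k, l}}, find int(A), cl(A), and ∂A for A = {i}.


int(A) = ∅, cl(A) = {i, k}, ∂A = {i, k}.

Closed sets in (X, τ) are complements of opens:
  closed(X, τ) = {∅, {h}, {k}, {h, k}, {i, k}, {k, l}, {h, i, k}, {h, k, l}, {i, j, k}, {i, k, l}, {h, i, j, k}, {h, i, k, l}, {i, j, k, l}, {h, i, j, k, l}}.
int(A) = ⋃ {U ∈ τ : U ⊆ A}. Opens contained in A: ∅.
Taking the union of these: int(A) = ∅.
cl(A) = ⋂ {C closed : A ⊆ C}. Closed sets containing A: {i, k}, {h, i, k}, {i, j, k}, {i, k, l}, {h, i, j, k}, {h, i, k, l}, {i, j, k, l}, {h, i, j, k, l}.
Intersecting these: cl(A) = {i, k}.
∂A = cl(A) ∖ int(A) = {i, k} ∖ ∅ = {i, k}.


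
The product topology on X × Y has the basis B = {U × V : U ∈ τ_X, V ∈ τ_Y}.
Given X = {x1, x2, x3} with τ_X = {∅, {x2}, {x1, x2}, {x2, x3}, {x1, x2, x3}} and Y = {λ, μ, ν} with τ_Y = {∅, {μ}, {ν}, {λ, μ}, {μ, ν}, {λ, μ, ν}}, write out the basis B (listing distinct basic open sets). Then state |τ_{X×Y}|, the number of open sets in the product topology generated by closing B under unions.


Basis B = {∅ × ∅, {x2} × {μ}, {x2} × {ν}, {x1, x2} × {μ}, {x1, x2} × {ν}, {x2} × {λ, μ}, {x2} × {μ, ν}, {x2, x3} × {μ}, {x2, x3} × {ν}, {x1, x2, x3} × {μ}, {x1, x2, x3} × {ν}, {x2} × {λ, μ, ν}, {x1, x2} × {λ, μ}, {x1, x2} × {μ, ν}, {x2, x3} × {λ, μ}, {x2, x3} × {μ, ν}, {x1, x2} × {λ, μ, ν}, {x1, x2, x3} × {λ, μ}, {x1, x2, x3} × {μ, ν}, {x2, x3} × {λ, μ, ν}, {x1, x2, x3} × {λ, μ, ν}}; |τ_{X×Y}| = 70.

Enumerate products U × V with U ∈ τ_X, V ∈ τ_Y (deduplicated):
  ∅ × ∅ = {} (∅)
  {x2} × {μ} = {(x2,μ)}
  {x2} × {ν} = {(x2,ν)}
  {x1, x2} × {μ} = {(x1,μ), (x2,μ)}
  {x1, x2} × {ν} = {(x1,ν), (x2,ν)}
  {x2} × {λ, μ} = {(x2,λ), (x2,μ)}
  {x2} × {μ, ν} = {(x2,μ), (x2,ν)}
  {x2, x3} × {μ} = {(x2,μ), (x3,μ)}
  {x2, x3} × {ν} = {(x2,ν), (x3,ν)}
  {x1, x2, x3} × {μ} = {(x1,μ), (x2,μ), (x3,μ)}
  {x1, x2, x3} × {ν} = {(x1,ν), (x2,ν), (x3,ν)}
  {x2} × {λ, μ, ν} = {(x2,λ), (x2,μ), (x2,ν)}
  {x1, x2} × {λ, μ} = {(x1,λ), (x1,μ), (x2,λ), (x2,μ)}
  {x1, x2} × {μ, ν} = {(x1,μ), (x1,ν), (x2,μ), (x2,ν)}
  {x2, x3} × {λ, μ} = {(x2,λ), (x2,μ), (x3,λ), (x3,μ)}
  {x2, x3} × {μ, ν} = {(x2,μ), (x2,ν), (x3,μ), (x3,ν)}
  {x1, x2} × {λ, μ, ν} = {(x1,λ), (x1,μ), (x1,ν), (x2,λ), (x2,μ), (x2,ν)}
  {x1, x2, x3} × {λ, μ} = {(x1,λ), (x1,μ), (x2,λ), (x2,μ), (x3,λ), (x3,μ)}
  {x1, x2, x3} × {μ, ν} = {(x1,μ), (x1,ν), (x2,μ), (x2,ν), (x3,μ), (x3,ν)}
  {x2, x3} × {λ, μ, ν} = {(x2,λ), (x2,μ), (x2,ν), (x3,λ), (x3,μ), (x3,ν)}
  {x1, x2, x3} × {λ, μ, ν} = {(x1,λ), (x1,μ), (x1,ν), (x2,λ), (x2,μ), (x2,ν), (x3,λ), (x3,μ), (x3,ν)}
These 21 distinct sets form the basis B.
Close under arbitrary unions to get τ_{X×Y}; counting gives |τ_{X×Y}| = 70.


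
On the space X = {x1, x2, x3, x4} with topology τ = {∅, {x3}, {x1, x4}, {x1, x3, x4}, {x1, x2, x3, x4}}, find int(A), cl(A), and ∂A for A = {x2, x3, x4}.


int(A) = {x3}, cl(A) = {x1, x2, x3, x4}, ∂A = {x1, x2, x4}.

Closed sets in (X, τ) are complements of opens:
  closed(X, τ) = {∅, {x2}, {x2, x3}, {x1, x2, x4}, {x1, x2, x3, x4}}.
int(A) = ⋃ {U ∈ τ : U ⊆ A}. Opens contained in A: ∅, {x3}.
Taking the union of these: int(A) = {x3}.
cl(A) = ⋂ {C closed : A ⊆ C}. Closed sets containing A: {x1, x2, x3, x4}.
Intersecting these: cl(A) = {x1, x2, x3, x4}.
∂A = cl(A) ∖ int(A) = {x1, x2, x3, x4} ∖ {x3} = {x1, x2, x4}.


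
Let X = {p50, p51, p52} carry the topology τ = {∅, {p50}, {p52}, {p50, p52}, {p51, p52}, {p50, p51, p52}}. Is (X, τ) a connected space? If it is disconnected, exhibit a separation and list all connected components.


(X, τ) is disconnected; components = [{p50}, {p51, p52}].

Find clopen sets (U ∈ τ with X ∖ U ∈ τ):
  U = ∅, X ∖ U = {p50, p51, p52} — both open, so U is clopen.
  U = {p50}, X ∖ U = {p51, p52} — both open, so U is clopen.
  U = {p51, p52}, X ∖ U = {p50} — both open, so U is clopen.
  U = {p50, p51, p52}, X ∖ U = ∅ — both open, so U is clopen.
Nontrivial clopen(s) exist: e.g. {p51, p52}. So (X, τ) is disconnected.
Compute connected components by grouping points that agree on all clopens:
  component: {p50}
  component: {p51, p52}


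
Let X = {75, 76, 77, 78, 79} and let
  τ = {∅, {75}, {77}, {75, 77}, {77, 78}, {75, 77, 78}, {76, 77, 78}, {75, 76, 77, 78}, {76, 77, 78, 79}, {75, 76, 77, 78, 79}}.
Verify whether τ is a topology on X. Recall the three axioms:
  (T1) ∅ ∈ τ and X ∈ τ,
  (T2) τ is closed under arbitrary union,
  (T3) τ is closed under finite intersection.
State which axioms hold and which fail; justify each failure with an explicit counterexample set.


τ IS a topology on X.

Axiom (T1): ∅ ∈ τ? Yes; X ∈ τ? Yes.
Axiom (T2/T3): check pairwise unions and intersections of members of τ.
All pairwise intersections and unions checked — each lies in τ. Therefore τ satisfies (T1), (T2), (T3): it IS a topology on X.


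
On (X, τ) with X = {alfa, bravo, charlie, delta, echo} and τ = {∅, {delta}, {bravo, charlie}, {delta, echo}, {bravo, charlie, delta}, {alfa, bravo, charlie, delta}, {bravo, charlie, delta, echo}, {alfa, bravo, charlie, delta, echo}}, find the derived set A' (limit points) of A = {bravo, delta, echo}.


A' = {alfa, charlie, echo}

For each x ∈ X, list the open sets U ∈ τ with x ∈ U, then check whether U ∩ (A ∖ {x}) ≠ ∅ for every such U.
  x = alfa: opens ∋ x are {alfa, bravo, charlie, delta}, {alfa, bravo, charlie, delta, echo}; each meets A ∖ {alfa}, so x IS a limit point.
  x = bravo: open {bravo, charlie} ∋ x has {bravo, charlie} ∩ (A ∖ {bravo}) = ∅, so x is NOT a limit point.
  x = charlie: opens ∋ x are {bravo, charlie}, {bravo, charlie, delta}, {alfa, bravo, charlie, delta}, {bravo, charlie, delta, echo}, {alfa, bravo, charlie, delta, echo}; each meets A ∖ {charlie}, so x IS a limit point.
  x = delta: open {delta} ∋ x has {delta} ∩ (A ∖ {delta}) = ∅, so x is NOT a limit point.
  x = echo: opens ∋ x are {delta, echo}, {bravo, charlie, delta, echo}, {alfa, bravo, charlie, delta, echo}; each meets A ∖ {echo}, so x IS a limit point.
Collecting: A' = {alfa, charlie, echo}.


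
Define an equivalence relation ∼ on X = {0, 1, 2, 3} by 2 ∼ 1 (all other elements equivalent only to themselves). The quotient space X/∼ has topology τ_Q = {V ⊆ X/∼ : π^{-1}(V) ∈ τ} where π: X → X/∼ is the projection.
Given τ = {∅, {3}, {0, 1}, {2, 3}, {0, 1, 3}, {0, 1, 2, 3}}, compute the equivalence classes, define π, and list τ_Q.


X/∼ = {[0], [1=2], [3]}; |τ_Q| = 3.

Equivalence classes: [0], [1=2], [3].
Quotient map π: X → X/∼ sends 0 ↦ [0], 1 ↦ [1=2], 2 ↦ [1=2], 3 ↦ [3].
For each subset V ⊆ X/∼, compute π^{-1}(V) ⊆ X and check whether π^{-1}(V) ∈ τ. V is open in τ_Q iff π^{-1}(V) ∈ τ.
  V = {}: π^{-1}(V) = ∅ ∈ τ ✓.
  V = {[0]}: π^{-1}(V) = {0} ∉ τ ✗.
  V = {[1=2]}: π^{-1}(V) = {1, 2} ∉ τ ✗.
  V = {[0], [1=2]}: π^{-1}(V) = {0, 1, 2} ∉ τ ✗.
  V = {[3]}: π^{-1}(V) = {3} ∈ τ ✓.
  V = {[0], [3]}: π^{-1}(V) = {0, 3} ∉ τ ✗.
  V = {[1=2], [3]}: π^{-1}(V) = {1, 2, 3} ∉ τ ✗.
  V = {[0], [1=2], [3]}: π^{-1}(V) = {0, 1, 2, 3} ∈ τ ✓.
Open sets in the quotient: τ_Q = {{}, {[3]}, {[0], [1=2], [3]}} (3 elements).


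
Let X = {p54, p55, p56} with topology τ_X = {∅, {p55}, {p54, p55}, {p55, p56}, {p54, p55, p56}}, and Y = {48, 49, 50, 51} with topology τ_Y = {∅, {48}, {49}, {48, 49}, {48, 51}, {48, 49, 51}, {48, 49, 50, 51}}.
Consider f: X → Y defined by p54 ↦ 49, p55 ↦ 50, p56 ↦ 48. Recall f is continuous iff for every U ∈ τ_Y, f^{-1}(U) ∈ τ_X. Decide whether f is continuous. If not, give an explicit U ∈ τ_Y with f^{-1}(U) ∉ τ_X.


f is NOT continuous.

Compute f^{-1}(U) for each U ∈ τ_Y:
  U = ∅: f^{-1}(U) = ∅ ∈ τ_X ✓.
  U = {48}: f^{-1}(U) = {p56} ∉ τ_X ✗.
  U = {49}: f^{-1}(U) = {p54} ∉ τ_X ✗.
  U = {48, 49}: f^{-1}(U) = {p54, p56} ∉ τ_X ✗.
  U = {48, 51}: f^{-1}(U) = {p56} ∉ τ_X ✗.
  U = {48, 49, 51}: f^{-1}(U) = {p54, p56} ∉ τ_X ✗.
  U = {48, 49, 50, 51}: f^{-1}(U) = {p54, p55, p56} ∈ τ_X ✓.
Found U = {48} with f^{-1}(U) = {p56} not in τ_X. Therefore f is NOT continuous.


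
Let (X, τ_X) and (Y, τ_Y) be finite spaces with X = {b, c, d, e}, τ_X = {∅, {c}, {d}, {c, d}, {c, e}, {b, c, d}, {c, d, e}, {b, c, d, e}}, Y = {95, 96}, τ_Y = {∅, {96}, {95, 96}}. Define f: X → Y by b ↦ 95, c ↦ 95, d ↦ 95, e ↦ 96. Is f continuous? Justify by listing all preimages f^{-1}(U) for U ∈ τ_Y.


f is NOT continuous.

Compute f^{-1}(U) for each U ∈ τ_Y:
  U = ∅: f^{-1}(U) = ∅ ∈ τ_X ✓.
  U = {96}: f^{-1}(U) = {e} ∉ τ_X ✗.
  U = {95, 96}: f^{-1}(U) = {b, c, d, e} ∈ τ_X ✓.
Found U = {96} with f^{-1}(U) = {e} not in τ_X. Therefore f is NOT continuous.


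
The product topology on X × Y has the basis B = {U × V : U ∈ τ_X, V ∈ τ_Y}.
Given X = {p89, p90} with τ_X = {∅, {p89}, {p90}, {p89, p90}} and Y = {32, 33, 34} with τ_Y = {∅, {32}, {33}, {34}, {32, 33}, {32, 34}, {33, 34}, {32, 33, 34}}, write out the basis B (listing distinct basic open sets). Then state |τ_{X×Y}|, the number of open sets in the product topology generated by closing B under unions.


Basis B = {∅ × ∅, {p89} × {32}, {p89} × {33}, {p89} × {34}, {p90} × {32}, {p90} × {33}, {p90} × {34}, {p89} × {32, 33}, {p89} × {32, 34}, {p89, p90} × {32}, {p89} × {33, 34}, {p89, p90} × {33}, {p89, p90} × {34}, {p90} × {32, 33}, {p90} × {32, 34}, {p90} × {33, 34}, {p89} × {32, 33, 34}, {p90} × {32, 33, 34}, {p89, p90} × {32, 33}, {p89, p90} × {32, 34}, {p89, p90} × {33, 34}, {p89, p90} × {32, 33, 34}}; |τ_{X×Y}| = 64.

Enumerate products U × V with U ∈ τ_X, V ∈ τ_Y (deduplicated):
  ∅ × ∅ = {} (∅)
  {p89} × {32} = {(p89,32)}
  {p89} × {33} = {(p89,33)}
  {p89} × {34} = {(p89,34)}
  {p90} × {32} = {(p90,32)}
  {p90} × {33} = {(p90,33)}
  {p90} × {34} = {(p90,34)}
  {p89} × {32, 33} = {(p89,32), (p89,33)}
  {p89} × {32, 34} = {(p89,32), (p89,34)}
  {p89, p90} × {32} = {(p89,32), (p90,32)}
  {p89} × {33, 34} = {(p89,33), (p89,34)}
  {p89, p90} × {33} = {(p89,33), (p90,33)}
  {p89, p90} × {34} = {(p89,34), (p90,34)}
  {p90} × {32, 33} = {(p90,32), (p90,33)}
  {p90} × {32, 34} = {(p90,32), (p90,34)}
  {p90} × {33, 34} = {(p90,33), (p90,34)}
  {p89} × {32, 33, 34} = {(p89,32), (p89,33), (p89,34)}
  {p90} × {32, 33, 34} = {(p90,32), (p90,33), (p90,34)}
  {p89, p90} × {32, 33} = {(p89,32), (p89,33), (p90,32), (p90,33)}
  {p89, p90} × {32, 34} = {(p89,32), (p89,34), (p90,32), (p90,34)}
  {p89, p90} × {33, 34} = {(p89,33), (p89,34), (p90,33), (p90,34)}
  {p89, p90} × {32, 33, 34} = {(p89,32), (p89,33), (p89,34), (p90,32), (p90,33), (p90,34)}
These 22 distinct sets form the basis B.
Close under arbitrary unions to get τ_{X×Y}; counting gives |τ_{X×Y}| = 64.


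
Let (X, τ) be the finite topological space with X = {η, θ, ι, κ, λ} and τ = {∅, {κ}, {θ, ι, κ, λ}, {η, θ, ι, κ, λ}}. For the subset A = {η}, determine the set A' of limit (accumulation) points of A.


A' = ∅

For each x ∈ X, list the open sets U ∈ τ with x ∈ U, then check whether U ∩ (A ∖ {x}) ≠ ∅ for every such U.
  x = η: open {η, θ, ι, κ, λ} ∋ x has {η, θ, ι, κ, λ} ∩ (A ∖ {η}) = ∅, so x is NOT a limit point.
  x = θ: open {θ, ι, κ, λ} ∋ x has {θ, ι, κ, λ} ∩ (A ∖ {θ}) = ∅, so x is NOT a limit point.
  x = ι: open {θ, ι, κ, λ} ∋ x has {θ, ι, κ, λ} ∩ (A ∖ {ι}) = ∅, so x is NOT a limit point.
  x = κ: open {κ} ∋ x has {κ} ∩ (A ∖ {κ}) = ∅, so x is NOT a limit point.
  x = λ: open {θ, ι, κ, λ} ∋ x has {θ, ι, κ, λ} ∩ (A ∖ {λ}) = ∅, so x is NOT a limit point.
Collecting: A' = ∅.


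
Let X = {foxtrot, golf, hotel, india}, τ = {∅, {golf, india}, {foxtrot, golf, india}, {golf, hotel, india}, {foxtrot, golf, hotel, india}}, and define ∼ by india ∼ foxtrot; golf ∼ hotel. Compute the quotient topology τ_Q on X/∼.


X/∼ = {[foxtrot=india], [golf=hotel]}; |τ_Q| = 2.

Equivalence classes: [foxtrot=india], [golf=hotel].
Quotient map π: X → X/∼ sends foxtrot ↦ [foxtrot=india], golf ↦ [golf=hotel], hotel ↦ [golf=hotel], india ↦ [foxtrot=india].
For each subset V ⊆ X/∼, compute π^{-1}(V) ⊆ X and check whether π^{-1}(V) ∈ τ. V is open in τ_Q iff π^{-1}(V) ∈ τ.
  V = {}: π^{-1}(V) = ∅ ∈ τ ✓.
  V = {[foxtrot=india]}: π^{-1}(V) = {foxtrot, india} ∉ τ ✗.
  V = {[golf=hotel]}: π^{-1}(V) = {golf, hotel} ∉ τ ✗.
  V = {[foxtrot=india], [golf=hotel]}: π^{-1}(V) = {foxtrot, golf, hotel, india} ∈ τ ✓.
Open sets in the quotient: τ_Q = {{}, {[foxtrot=india], [golf=hotel]}} (2 elements).


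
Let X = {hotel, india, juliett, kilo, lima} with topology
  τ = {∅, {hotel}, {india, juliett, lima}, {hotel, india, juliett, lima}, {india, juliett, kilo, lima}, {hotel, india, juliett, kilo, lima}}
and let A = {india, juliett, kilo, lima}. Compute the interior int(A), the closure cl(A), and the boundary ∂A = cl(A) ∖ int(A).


int(A) = {india, juliett, kilo, lima}, cl(A) = {india, juliett, kilo, lima}, ∂A = ∅.

Closed sets in (X, τ) are complements of opens:
  closed(X, τ) = {∅, {hotel}, {kilo}, {hotel, kilo}, {india, juliett, kilo, lima}, {hotel, india, juliett, kilo, lima}}.
int(A) = ⋃ {U ∈ τ : U ⊆ A}. Opens contained in A: ∅, {india, juliett, lima}, {india, juliett, kilo, lima}.
Taking the union of these: int(A) = {india, juliett, kilo, lima}.
cl(A) = ⋂ {C closed : A ⊆ C}. Closed sets containing A: {india, juliett, kilo, lima}, {hotel, india, juliett, kilo, lima}.
Intersecting these: cl(A) = {india, juliett, kilo, lima}.
∂A = cl(A) ∖ int(A) = {india, juliett, kilo, lima} ∖ {india, juliett, kilo, lima} = ∅.


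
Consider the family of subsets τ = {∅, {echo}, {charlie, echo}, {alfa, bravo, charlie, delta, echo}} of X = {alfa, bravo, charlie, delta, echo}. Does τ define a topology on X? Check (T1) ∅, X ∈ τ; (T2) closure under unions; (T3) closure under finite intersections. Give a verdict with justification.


τ IS a topology on X.

Axiom (T1): ∅ ∈ τ? Yes; X ∈ τ? Yes.
Axiom (T2/T3): check pairwise unions and intersections of members of τ.
All pairwise intersections and unions checked — each lies in τ. Therefore τ satisfies (T1), (T2), (T3): it IS a topology on X.


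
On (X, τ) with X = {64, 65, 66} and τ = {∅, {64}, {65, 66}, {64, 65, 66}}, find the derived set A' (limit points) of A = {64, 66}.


A' = {65}

For each x ∈ X, list the open sets U ∈ τ with x ∈ U, then check whether U ∩ (A ∖ {x}) ≠ ∅ for every such U.
  x = 64: open {64} ∋ x has {64} ∩ (A ∖ {64}) = ∅, so x is NOT a limit point.
  x = 65: opens ∋ x are {65, 66}, {64, 65, 66}; each meets A ∖ {65}, so x IS a limit point.
  x = 66: open {65, 66} ∋ x has {65, 66} ∩ (A ∖ {66}) = ∅, so x is NOT a limit point.
Collecting: A' = {65}.


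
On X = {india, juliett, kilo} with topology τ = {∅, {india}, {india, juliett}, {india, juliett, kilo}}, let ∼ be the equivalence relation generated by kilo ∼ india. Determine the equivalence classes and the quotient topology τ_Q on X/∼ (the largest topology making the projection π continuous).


X/∼ = {[india=kilo], [juliett]}; |τ_Q| = 2.

Equivalence classes: [india=kilo], [juliett].
Quotient map π: X → X/∼ sends india ↦ [india=kilo], juliett ↦ [juliett], kilo ↦ [india=kilo].
For each subset V ⊆ X/∼, compute π^{-1}(V) ⊆ X and check whether π^{-1}(V) ∈ τ. V is open in τ_Q iff π^{-1}(V) ∈ τ.
  V = {}: π^{-1}(V) = ∅ ∈ τ ✓.
  V = {[india=kilo]}: π^{-1}(V) = {india, kilo} ∉ τ ✗.
  V = {[juliett]}: π^{-1}(V) = {juliett} ∉ τ ✗.
  V = {[india=kilo], [juliett]}: π^{-1}(V) = {india, juliett, kilo} ∈ τ ✓.
Open sets in the quotient: τ_Q = {{}, {[india=kilo], [juliett]}} (2 elements).


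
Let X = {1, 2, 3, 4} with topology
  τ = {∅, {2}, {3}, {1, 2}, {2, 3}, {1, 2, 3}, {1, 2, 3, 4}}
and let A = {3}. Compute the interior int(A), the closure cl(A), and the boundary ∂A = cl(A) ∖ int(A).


int(A) = {3}, cl(A) = {3, 4}, ∂A = {4}.

Closed sets in (X, τ) are complements of opens:
  closed(X, τ) = {∅, {4}, {1, 4}, {3, 4}, {1, 2, 4}, {1, 3, 4}, {1, 2, 3, 4}}.
int(A) = ⋃ {U ∈ τ : U ⊆ A}. Opens contained in A: ∅, {3}.
Taking the union of these: int(A) = {3}.
cl(A) = ⋂ {C closed : A ⊆ C}. Closed sets containing A: {3, 4}, {1, 3, 4}, {1, 2, 3, 4}.
Intersecting these: cl(A) = {3, 4}.
∂A = cl(A) ∖ int(A) = {3, 4} ∖ {3} = {4}.


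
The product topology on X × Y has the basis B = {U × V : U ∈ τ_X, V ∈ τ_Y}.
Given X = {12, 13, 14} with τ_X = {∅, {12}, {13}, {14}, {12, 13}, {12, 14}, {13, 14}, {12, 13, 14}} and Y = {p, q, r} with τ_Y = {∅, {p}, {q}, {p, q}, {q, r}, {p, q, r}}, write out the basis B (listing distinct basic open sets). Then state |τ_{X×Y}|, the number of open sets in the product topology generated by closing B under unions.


Basis B = {∅ × ∅, {12} × {p}, {12} × {q}, {13} × {p}, {13} × {q}, {14} × {p}, {14} × {q}, {12} × {p, q}, {12, 13} × {p}, {12, 14} × {p}, {12} × {q, r}, {12, 13} × {q}, {12, 14} × {q}, {13} × {p, q}, {13, 14} × {p}, {13} × {q, r}, {13, 14} × {q}, {14} × {p, q}, {14} × {q, r}, {12} × {p, q, r}, {12, 13, 14} × {p}, {12, 13, 14} × {q}, {13} × {p, q, r}, {14} × {p, q, r}, {12, 13} × {p, q}, {12, 14} × {p, q}, {12, 13} × {q, r}, {12, 14} × {q, r}, {13, 14} × {p, q}, {13, 14} × {q, r}, {12, 13} × {p, q, r}, {12, 14} × {p, q, r}, {12, 13, 14} × {p, q}, {12, 13, 14} × {q, r}, {13, 14} × {p, q, r}, {12, 13, 14} × {p, q, r}}; |τ_{X×Y}| = 216.

Enumerate products U × V with U ∈ τ_X, V ∈ τ_Y (deduplicated):
  ∅ × ∅ = {} (∅)
  {12} × {p} = {(12,p)}
  {12} × {q} = {(12,q)}
  {13} × {p} = {(13,p)}
  {13} × {q} = {(13,q)}
  {14} × {p} = {(14,p)}
  {14} × {q} = {(14,q)}
  {12} × {p, q} = {(12,p), (12,q)}
  {12, 13} × {p} = {(12,p), (13,p)}
  {12, 14} × {p} = {(12,p), (14,p)}
  {12} × {q, r} = {(12,q), (12,r)}
  {12, 13} × {q} = {(12,q), (13,q)}
  {12, 14} × {q} = {(12,q), (14,q)}
  {13} × {p, q} = {(13,p), (13,q)}
  {13, 14} × {p} = {(13,p), (14,p)}
  {13} × {q, r} = {(13,q), (13,r)}
  {13, 14} × {q} = {(13,q), (14,q)}
  {14} × {p, q} = {(14,p), (14,q)}
  {14} × {q, r} = {(14,q), (14,r)}
  {12} × {p, q, r} = {(12,p), (12,q), (12,r)}
  {12, 13, 14} × {p} = {(12,p), (13,p), (14,p)}
  {12, 13, 14} × {q} = {(12,q), (13,q), (14,q)}
  {13} × {p, q, r} = {(13,p), (13,q), (13,r)}
  {14} × {p, q, r} = {(14,p), (14,q), (14,r)}
  {12, 13} × {p, q} = {(12,p), (12,q), (13,p), (13,q)}
  {12, 14} × {p, q} = {(12,p), (12,q), (14,p), (14,q)}
  {12, 13} × {q, r} = {(12,q), (12,r), (13,q), (13,r)}
  {12, 14} × {q, r} = {(12,q), (12,r), (14,q), (14,r)}
  {13, 14} × {p, q} = {(13,p), (13,q), (14,p), (14,q)}
  {13, 14} × {q, r} = {(13,q), (13,r), (14,q), (14,r)}
  {12, 13} × {p, q, r} = {(12,p), (12,q), (12,r), (13,p), (13,q), (13,r)}
  {12, 14} × {p, q, r} = {(12,p), (12,q), (12,r), (14,p), (14,q), (14,r)}
  {12, 13, 14} × {p, q} = {(12,p), (12,q), (13,p), (13,q), (14,p), (14,q)}
  {12, 13, 14} × {q, r} = {(12,q), (12,r), (13,q), (13,r), (14,q), (14,r)}
  {13, 14} × {p, q, r} = {(13,p), (13,q), (13,r), (14,p), (14,q), (14,r)}
  {12, 13, 14} × {p, q, r} = {(12,p), (12,q), (12,r), (13,p), (13,q), (13,r), (14,p), (14,q), (14,r)}
These 36 distinct sets form the basis B.
Close under arbitrary unions to get τ_{X×Y}; counting gives |τ_{X×Y}| = 216.


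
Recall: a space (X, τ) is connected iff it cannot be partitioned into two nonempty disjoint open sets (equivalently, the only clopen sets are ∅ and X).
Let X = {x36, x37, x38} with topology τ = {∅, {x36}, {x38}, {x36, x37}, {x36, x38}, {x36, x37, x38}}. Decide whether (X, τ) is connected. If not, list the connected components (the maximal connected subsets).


(X, τ) is disconnected; components = [{x38}, {x36, x37}].

Find clopen sets (U ∈ τ with X ∖ U ∈ τ):
  U = ∅, X ∖ U = {x36, x37, x38} — both open, so U is clopen.
  U = {x38}, X ∖ U = {x36, x37} — both open, so U is clopen.
  U = {x36, x37}, X ∖ U = {x38} — both open, so U is clopen.
  U = {x36, x37, x38}, X ∖ U = ∅ — both open, so U is clopen.
Nontrivial clopen(s) exist: e.g. {x36, x37}. So (X, τ) is disconnected.
Compute connected components by grouping points that agree on all clopens:
  component: {x38}
  component: {x36, x37}


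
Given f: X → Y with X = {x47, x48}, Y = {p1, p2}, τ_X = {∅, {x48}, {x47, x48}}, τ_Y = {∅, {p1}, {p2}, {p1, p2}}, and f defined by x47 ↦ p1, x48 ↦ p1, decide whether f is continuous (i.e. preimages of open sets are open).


f IS continuous.

Compute f^{-1}(U) for each U ∈ τ_Y:
  U = ∅: f^{-1}(U) = ∅ ∈ τ_X ✓.
  U = {p1}: f^{-1}(U) = {x47, x48} ∈ τ_X ✓.
  U = {p2}: f^{-1}(U) = ∅ ∈ τ_X ✓.
  U = {p1, p2}: f^{-1}(U) = {x47, x48} ∈ τ_X ✓.
Every preimage lies in τ_X, so f IS continuous.


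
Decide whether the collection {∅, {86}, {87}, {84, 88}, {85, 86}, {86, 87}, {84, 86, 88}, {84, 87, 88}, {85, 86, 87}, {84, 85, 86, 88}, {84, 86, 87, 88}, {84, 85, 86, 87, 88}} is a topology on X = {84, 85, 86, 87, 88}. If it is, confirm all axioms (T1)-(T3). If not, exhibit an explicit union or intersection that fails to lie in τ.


τ IS a topology on X.

Axiom (T1): ∅ ∈ τ? Yes; X ∈ τ? Yes.
Axiom (T2/T3): check pairwise unions and intersections of members of τ.
All pairwise intersections and unions checked — each lies in τ. Therefore τ satisfies (T1), (T2), (T3): it IS a topology on X.


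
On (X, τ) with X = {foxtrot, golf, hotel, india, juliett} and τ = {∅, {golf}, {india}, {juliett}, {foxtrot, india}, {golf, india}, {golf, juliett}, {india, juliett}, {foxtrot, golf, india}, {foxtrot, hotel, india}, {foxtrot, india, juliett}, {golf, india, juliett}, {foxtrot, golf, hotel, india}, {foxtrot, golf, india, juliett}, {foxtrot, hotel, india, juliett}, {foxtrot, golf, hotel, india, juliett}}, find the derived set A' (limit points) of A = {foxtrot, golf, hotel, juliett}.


A' = {hotel}

For each x ∈ X, list the open sets U ∈ τ with x ∈ U, then check whether U ∩ (A ∖ {x}) ≠ ∅ for every such U.
  x = foxtrot: open {foxtrot, india} ∋ x has {foxtrot, india} ∩ (A ∖ {foxtrot}) = ∅, so x is NOT a limit point.
  x = golf: open {golf} ∋ x has {golf} ∩ (A ∖ {golf}) = ∅, so x is NOT a limit point.
  x = hotel: opens ∋ x are {foxtrot, hotel, india}, {foxtrot, golf, hotel, india}, {foxtrot, hotel, india, juliett}, {foxtrot, golf, hotel, india, juliett}; each meets A ∖ {hotel}, so x IS a limit point.
  x = india: open {india} ∋ x has {india} ∩ (A ∖ {india}) = ∅, so x is NOT a limit point.
  x = juliett: open {juliett} ∋ x has {juliett} ∩ (A ∖ {juliett}) = ∅, so x is NOT a limit point.
Collecting: A' = {hotel}.


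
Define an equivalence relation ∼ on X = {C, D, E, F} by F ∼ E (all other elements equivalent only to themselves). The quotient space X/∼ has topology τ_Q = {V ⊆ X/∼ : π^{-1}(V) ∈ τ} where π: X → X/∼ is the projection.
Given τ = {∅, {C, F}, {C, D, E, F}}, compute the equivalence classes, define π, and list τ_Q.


X/∼ = {[C], [D], [E=F]}; |τ_Q| = 2.

Equivalence classes: [C], [D], [E=F].
Quotient map π: X → X/∼ sends C ↦ [C], D ↦ [D], E ↦ [E=F], F ↦ [E=F].
For each subset V ⊆ X/∼, compute π^{-1}(V) ⊆ X and check whether π^{-1}(V) ∈ τ. V is open in τ_Q iff π^{-1}(V) ∈ τ.
  V = {}: π^{-1}(V) = ∅ ∈ τ ✓.
  V = {[C]}: π^{-1}(V) = {C} ∉ τ ✗.
  V = {[D]}: π^{-1}(V) = {D} ∉ τ ✗.
  V = {[C], [D]}: π^{-1}(V) = {C, D} ∉ τ ✗.
  V = {[E=F]}: π^{-1}(V) = {E, F} ∉ τ ✗.
  V = {[C], [E=F]}: π^{-1}(V) = {C, E, F} ∉ τ ✗.
  V = {[D], [E=F]}: π^{-1}(V) = {D, E, F} ∉ τ ✗.
  V = {[C], [D], [E=F]}: π^{-1}(V) = {C, D, E, F} ∈ τ ✓.
Open sets in the quotient: τ_Q = {{}, {[C], [D], [E=F]}} (2 elements).


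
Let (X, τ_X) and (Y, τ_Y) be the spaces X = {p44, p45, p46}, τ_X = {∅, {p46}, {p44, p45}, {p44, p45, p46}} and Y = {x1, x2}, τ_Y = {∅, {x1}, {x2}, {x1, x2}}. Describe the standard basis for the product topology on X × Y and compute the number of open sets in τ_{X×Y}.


Basis B = {∅ × ∅, {p46} × {x1}, {p46} × {x2}, {p44, p45} × {x1}, {p44, p45} × {x2}, {p46} × {x1, x2}, {p44, p45, p46} × {x1}, {p44, p45, p46} × {x2}, {p44, p45} × {x1, x2}, {p44, p45, p46} × {x1, x2}}; |τ_{X×Y}| = 16.

Enumerate products U × V with U ∈ τ_X, V ∈ τ_Y (deduplicated):
  ∅ × ∅ = {} (∅)
  {p46} × {x1} = {(p46,x1)}
  {p46} × {x2} = {(p46,x2)}
  {p44, p45} × {x1} = {(p44,x1), (p45,x1)}
  {p44, p45} × {x2} = {(p44,x2), (p45,x2)}
  {p46} × {x1, x2} = {(p46,x1), (p46,x2)}
  {p44, p45, p46} × {x1} = {(p44,x1), (p45,x1), (p46,x1)}
  {p44, p45, p46} × {x2} = {(p44,x2), (p45,x2), (p46,x2)}
  {p44, p45} × {x1, x2} = {(p44,x1), (p44,x2), (p45,x1), (p45,x2)}
  {p44, p45, p46} × {x1, x2} = {(p44,x1), (p44,x2), (p45,x1), (p45,x2), (p46,x1), (p46,x2)}
These 10 distinct sets form the basis B.
Close under arbitrary unions to get τ_{X×Y}; counting gives |τ_{X×Y}| = 16.


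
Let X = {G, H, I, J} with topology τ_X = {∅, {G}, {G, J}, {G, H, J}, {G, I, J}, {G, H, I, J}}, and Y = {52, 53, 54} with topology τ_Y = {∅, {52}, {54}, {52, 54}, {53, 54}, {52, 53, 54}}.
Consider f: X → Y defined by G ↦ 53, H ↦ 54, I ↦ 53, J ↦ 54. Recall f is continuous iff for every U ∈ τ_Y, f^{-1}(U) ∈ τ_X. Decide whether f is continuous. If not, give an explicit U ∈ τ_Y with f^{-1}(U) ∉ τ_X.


f is NOT continuous.

Compute f^{-1}(U) for each U ∈ τ_Y:
  U = ∅: f^{-1}(U) = ∅ ∈ τ_X ✓.
  U = {52}: f^{-1}(U) = ∅ ∈ τ_X ✓.
  U = {54}: f^{-1}(U) = {H, J} ∉ τ_X ✗.
  U = {52, 54}: f^{-1}(U) = {H, J} ∉ τ_X ✗.
  U = {53, 54}: f^{-1}(U) = {G, H, I, J} ∈ τ_X ✓.
  U = {52, 53, 54}: f^{-1}(U) = {G, H, I, J} ∈ τ_X ✓.
Found U = {54} with f^{-1}(U) = {H, J} not in τ_X. Therefore f is NOT continuous.


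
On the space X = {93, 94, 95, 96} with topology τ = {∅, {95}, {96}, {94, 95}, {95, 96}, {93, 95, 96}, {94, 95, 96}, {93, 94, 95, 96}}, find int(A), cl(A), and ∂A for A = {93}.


int(A) = ∅, cl(A) = {93}, ∂A = {93}.

Closed sets in (X, τ) are complements of opens:
  closed(X, τ) = {∅, {93}, {94}, {93, 94}, {93, 96}, {93, 94, 95}, {93, 94, 96}, {93, 94, 95, 96}}.
int(A) = ⋃ {U ∈ τ : U ⊆ A}. Opens contained in A: ∅.
Taking the union of these: int(A) = ∅.
cl(A) = ⋂ {C closed : A ⊆ C}. Closed sets containing A: {93}, {93, 94}, {93, 96}, {93, 94, 95}, {93, 94, 96}, {93, 94, 95, 96}.
Intersecting these: cl(A) = {93}.
∂A = cl(A) ∖ int(A) = {93} ∖ ∅ = {93}.


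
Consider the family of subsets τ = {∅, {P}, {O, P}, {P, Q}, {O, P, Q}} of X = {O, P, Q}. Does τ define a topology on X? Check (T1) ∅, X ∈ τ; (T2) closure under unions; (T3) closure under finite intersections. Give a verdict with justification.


τ IS a topology on X.

Axiom (T1): ∅ ∈ τ? Yes; X ∈ τ? Yes.
Axiom (T2/T3): check pairwise unions and intersections of members of τ.
All pairwise intersections and unions checked — each lies in τ. Therefore τ satisfies (T1), (T2), (T3): it IS a topology on X.


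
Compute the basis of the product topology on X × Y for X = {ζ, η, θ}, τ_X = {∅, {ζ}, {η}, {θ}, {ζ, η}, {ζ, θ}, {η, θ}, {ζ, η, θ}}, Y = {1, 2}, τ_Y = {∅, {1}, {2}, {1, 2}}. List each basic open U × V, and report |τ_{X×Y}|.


Basis B = {∅ × ∅, {ζ} × {1}, {ζ} × {2}, {η} × {1}, {η} × {2}, {θ} × {1}, {θ} × {2}, {ζ} × {1, 2}, {ζ, η} × {1}, {ζ, θ} × {1}, {ζ, η} × {2}, {ζ, θ} × {2}, {η} × {1, 2}, {η, θ} × {1}, {η, θ} × {2}, {θ} × {1, 2}, {ζ, η, θ} × {1}, {ζ, η, θ} × {2}, {ζ, η} × {1, 2}, {ζ, θ} × {1, 2}, {η, θ} × {1, 2}, {ζ, η, θ} × {1, 2}}; |τ_{X×Y}| = 64.

Enumerate products U × V with U ∈ τ_X, V ∈ τ_Y (deduplicated):
  ∅ × ∅ = {} (∅)
  {ζ} × {1} = {(ζ,1)}
  {ζ} × {2} = {(ζ,2)}
  {η} × {1} = {(η,1)}
  {η} × {2} = {(η,2)}
  {θ} × {1} = {(θ,1)}
  {θ} × {2} = {(θ,2)}
  {ζ} × {1, 2} = {(ζ,1), (ζ,2)}
  {ζ, η} × {1} = {(ζ,1), (η,1)}
  {ζ, θ} × {1} = {(ζ,1), (θ,1)}
  {ζ, η} × {2} = {(ζ,2), (η,2)}
  {ζ, θ} × {2} = {(ζ,2), (θ,2)}
  {η} × {1, 2} = {(η,1), (η,2)}
  {η, θ} × {1} = {(η,1), (θ,1)}
  {η, θ} × {2} = {(η,2), (θ,2)}
  {θ} × {1, 2} = {(θ,1), (θ,2)}
  {ζ, η, θ} × {1} = {(ζ,1), (η,1), (θ,1)}
  {ζ, η, θ} × {2} = {(ζ,2), (η,2), (θ,2)}
  {ζ, η} × {1, 2} = {(ζ,1), (ζ,2), (η,1), (η,2)}
  {ζ, θ} × {1, 2} = {(ζ,1), (ζ,2), (θ,1), (θ,2)}
  {η, θ} × {1, 2} = {(η,1), (η,2), (θ,1), (θ,2)}
  {ζ, η, θ} × {1, 2} = {(ζ,1), (ζ,2), (η,1), (η,2), (θ,1), (θ,2)}
These 22 distinct sets form the basis B.
Close under arbitrary unions to get τ_{X×Y}; counting gives |τ_{X×Y}| = 64.
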